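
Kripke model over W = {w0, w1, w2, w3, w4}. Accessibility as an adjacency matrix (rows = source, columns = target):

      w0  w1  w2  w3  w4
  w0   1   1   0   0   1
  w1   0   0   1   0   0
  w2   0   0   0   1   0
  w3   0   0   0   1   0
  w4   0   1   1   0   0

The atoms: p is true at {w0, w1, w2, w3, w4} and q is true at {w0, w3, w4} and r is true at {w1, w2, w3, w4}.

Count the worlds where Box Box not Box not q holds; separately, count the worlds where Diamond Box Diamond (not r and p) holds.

4 and 0

For Box Box not Box not q:
w0: successors {w0, w1, w4}; Box not Box not q there: w0:F, w1:T, w4:F. ✗
w1: successors {w2}; Box not Box not q there: w2:T. ✓
w2: successors {w3}; Box not Box not q there: w3:T. ✓
w3: successors {w3}; Box not Box not q there: w3:T. ✓
w4: successors {w1, w2}; Box not Box not q there: w1:T, w2:T. ✓
— 4 worlds.
For Diamond Box Diamond (not r and p):
w0: successors {w0, w1, w4}; Box Diamond (not r and p) there: w0:F, w1:F, w4:F. ✗
w1: successors {w2}; Box Diamond (not r and p) there: w2:F. ✗
w2: successors {w3}; Box Diamond (not r and p) there: w3:F. ✗
w3: successors {w3}; Box Diamond (not r and p) there: w3:F. ✗
w4: successors {w1, w2}; Box Diamond (not r and p) there: w1:F, w2:F. ✗
— 0 worlds.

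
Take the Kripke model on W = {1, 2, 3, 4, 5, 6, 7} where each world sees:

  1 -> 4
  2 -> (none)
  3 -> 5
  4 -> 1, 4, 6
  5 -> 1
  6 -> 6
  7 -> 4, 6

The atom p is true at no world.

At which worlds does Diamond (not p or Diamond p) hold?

1: successors {4}; not p or Diamond p there: 4:T. ✓
2: no successors, so Diamond (not p or Diamond p) fails. ✗
3: successors {5}; not p or Diamond p there: 5:T. ✓
4: successors {1, 4, 6}; not p or Diamond p there: 1:T, 4:T, 6:T. ✓
5: successors {1}; not p or Diamond p there: 1:T. ✓
6: successors {6}; not p or Diamond p there: 6:T. ✓
7: successors {4, 6}; not p or Diamond p there: 4:T, 6:T. ✓

{1, 3, 4, 5, 6, 7}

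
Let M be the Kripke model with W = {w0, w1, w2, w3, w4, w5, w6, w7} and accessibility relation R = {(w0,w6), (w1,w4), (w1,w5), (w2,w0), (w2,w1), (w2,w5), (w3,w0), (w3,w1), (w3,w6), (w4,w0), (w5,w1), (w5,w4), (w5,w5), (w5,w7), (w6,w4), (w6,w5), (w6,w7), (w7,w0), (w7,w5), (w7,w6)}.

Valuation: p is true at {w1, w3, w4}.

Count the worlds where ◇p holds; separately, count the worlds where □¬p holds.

5 and 3

For ◇p:
w0: successors {w6}; p there: w6:F. ✗
w1: successors {w4, w5}; p there: w4:T, w5:F. ✓
w2: successors {w0, w1, w5}; p there: w0:F, w1:T, w5:F. ✓
w3: successors {w0, w1, w6}; p there: w0:F, w1:T, w6:F. ✓
w4: successors {w0}; p there: w0:F. ✗
w5: successors {w1, w4, w5, w7}; p there: w1:T, w4:T, w5:F, w7:F. ✓
w6: successors {w4, w5, w7}; p there: w4:T, w5:F, w7:F. ✓
w7: successors {w0, w5, w6}; p there: w0:F, w5:F, w6:F. ✗
— 5 worlds.
For □¬p:
w0: successors {w6}; ¬p there: w6:T. ✓
w1: successors {w4, w5}; ¬p there: w4:F, w5:T. ✗
w2: successors {w0, w1, w5}; ¬p there: w0:T, w1:F, w5:T. ✗
w3: successors {w0, w1, w6}; ¬p there: w0:T, w1:F, w6:T. ✗
w4: successors {w0}; ¬p there: w0:T. ✓
w5: successors {w1, w4, w5, w7}; ¬p there: w1:F, w4:F, w5:T, w7:T. ✗
w6: successors {w4, w5, w7}; ¬p there: w4:F, w5:T, w7:T. ✗
w7: successors {w0, w5, w6}; ¬p there: w0:T, w5:T, w6:T. ✓
— 3 worlds.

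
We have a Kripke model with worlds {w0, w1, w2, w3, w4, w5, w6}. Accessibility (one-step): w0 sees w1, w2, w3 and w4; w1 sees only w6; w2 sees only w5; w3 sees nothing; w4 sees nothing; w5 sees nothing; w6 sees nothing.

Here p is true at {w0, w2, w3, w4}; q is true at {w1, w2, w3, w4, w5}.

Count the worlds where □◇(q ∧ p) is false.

w0: successors {w1, w2, w3, w4}; ◇(q ∧ p) there: w1:F, w2:F, w3:F, w4:F. ✗
w1: successors {w6}; ◇(q ∧ p) there: w6:F. ✗
w2: successors {w5}; ◇(q ∧ p) there: w5:F. ✗
w3: no successors, so □◇(q ∧ p) holds vacuously. ✓
w4: no successors, so □◇(q ∧ p) holds vacuously. ✓
w5: no successors, so □◇(q ∧ p) holds vacuously. ✓
w6: no successors, so □◇(q ∧ p) holds vacuously. ✓
Satisfying worlds: {w3, w4, w5, w6}.
So □◇(q ∧ p) fails at the other 3 worlds.

3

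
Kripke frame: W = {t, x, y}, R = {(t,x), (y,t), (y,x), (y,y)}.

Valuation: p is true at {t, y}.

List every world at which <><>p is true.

{y}

t: successors {x}; <>p there: x:F. ✗
x: no successors, so <><>p fails. ✗
y: successors {t, x, y}; <>p there: t:F, x:F, y:T. ✓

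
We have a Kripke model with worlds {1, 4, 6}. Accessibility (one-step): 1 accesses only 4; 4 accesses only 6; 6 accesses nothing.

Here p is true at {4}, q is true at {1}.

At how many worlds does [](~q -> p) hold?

1: successors {4}; ~q -> p there: 4:T. ✓
4: successors {6}; ~q -> p there: 6:F. ✗
6: no successors, so [](~q -> p) holds vacuously. ✓
Satisfying worlds: {1, 6}.

2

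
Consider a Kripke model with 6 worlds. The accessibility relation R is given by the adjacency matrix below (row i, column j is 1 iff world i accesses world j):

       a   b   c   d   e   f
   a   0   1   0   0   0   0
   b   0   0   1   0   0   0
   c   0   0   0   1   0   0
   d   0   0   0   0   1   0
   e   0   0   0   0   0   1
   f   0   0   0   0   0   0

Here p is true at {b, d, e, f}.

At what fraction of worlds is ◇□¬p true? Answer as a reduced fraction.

1/3

a: successors {b}; □¬p there: b:T. ✓
b: successors {c}; □¬p there: c:F. ✗
c: successors {d}; □¬p there: d:F. ✗
d: successors {e}; □¬p there: e:F. ✗
e: successors {f}; □¬p there: f:T. ✓
f: no successors, so ◇□¬p fails. ✗
That's 2 of 6 worlds, so 2/6 = 1/3.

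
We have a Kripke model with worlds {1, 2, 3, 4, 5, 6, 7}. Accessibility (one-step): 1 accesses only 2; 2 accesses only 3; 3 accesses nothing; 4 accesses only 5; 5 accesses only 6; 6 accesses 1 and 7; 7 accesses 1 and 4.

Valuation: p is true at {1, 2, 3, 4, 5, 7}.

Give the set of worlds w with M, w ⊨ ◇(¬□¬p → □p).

{1, 2, 4, 5, 6, 7}

1: successors {2}; ¬□¬p → □p there: 2:T. ✓
2: successors {3}; ¬□¬p → □p there: 3:T. ✓
3: no successors, so ◇(¬□¬p → □p) fails. ✗
4: successors {5}; ¬□¬p → □p there: 5:T. ✓
5: successors {6}; ¬□¬p → □p there: 6:T. ✓
6: successors {1, 7}; ¬□¬p → □p there: 1:T, 7:T. ✓
7: successors {1, 4}; ¬□¬p → □p there: 1:T, 4:T. ✓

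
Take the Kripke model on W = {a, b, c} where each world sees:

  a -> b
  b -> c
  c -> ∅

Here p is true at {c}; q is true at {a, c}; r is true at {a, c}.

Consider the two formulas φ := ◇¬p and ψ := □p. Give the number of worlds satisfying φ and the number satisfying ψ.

For ◇¬p:
a: successors {b}; ¬p there: b:T. ✓
b: successors {c}; ¬p there: c:F. ✗
c: no successors, so ◇¬p fails. ✗
— 1 world.
For □p:
a: successors {b}; p there: b:F. ✗
b: successors {c}; p there: c:T. ✓
c: no successors, so □p holds vacuously. ✓
— 2 worlds.

1 and 2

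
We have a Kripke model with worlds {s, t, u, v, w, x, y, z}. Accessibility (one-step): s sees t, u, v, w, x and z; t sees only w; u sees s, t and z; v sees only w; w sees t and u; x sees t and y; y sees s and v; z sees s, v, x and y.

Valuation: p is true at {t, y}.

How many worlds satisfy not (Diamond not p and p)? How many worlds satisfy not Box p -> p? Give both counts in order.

6 and 3

For not (Diamond not p and p):
s: Diamond not p and p is F. ✓
t: Diamond not p and p is T. ✗
u: Diamond not p and p is F. ✓
v: Diamond not p and p is F. ✓
w: Diamond not p and p is F. ✓
x: Diamond not p and p is F. ✓
y: Diamond not p and p is T. ✗
z: Diamond not p and p is F. ✓
— 6 worlds.
For not Box p -> p:
s: not Box p is T, p is F. ✗
t: not Box p is T, p is T. ✓
u: not Box p is T, p is F. ✗
v: not Box p is T, p is F. ✗
w: not Box p is T, p is F. ✗
x: not Box p is F, p is F. ✓
y: not Box p is T, p is T. ✓
z: not Box p is T, p is F. ✗
— 3 worlds.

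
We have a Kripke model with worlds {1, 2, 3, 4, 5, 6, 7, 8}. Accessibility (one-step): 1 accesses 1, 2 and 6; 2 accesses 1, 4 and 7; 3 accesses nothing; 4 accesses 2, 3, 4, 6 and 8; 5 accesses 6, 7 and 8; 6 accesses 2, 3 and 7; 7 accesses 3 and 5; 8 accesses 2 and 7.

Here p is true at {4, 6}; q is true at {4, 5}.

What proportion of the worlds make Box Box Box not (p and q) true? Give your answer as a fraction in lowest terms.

1: successors {1, 2, 6}; Box Box not (p and q) there: 1:F, 2:F, 6:F. ✗
2: successors {1, 4, 7}; Box Box not (p and q) there: 1:F, 4:F, 7:T. ✗
3: no successors, so Box Box Box not (p and q) holds vacuously. ✓
4: successors {2, 3, 4, 6, 8}; Box Box not (p and q) there: 2:F, 3:T, 4:F, 6:F, 8:F. ✗
5: successors {6, 7, 8}; Box Box not (p and q) there: 6:F, 7:T, 8:F. ✗
6: successors {2, 3, 7}; Box Box not (p and q) there: 2:F, 3:T, 7:T. ✗
7: successors {3, 5}; Box Box not (p and q) there: 3:T, 5:T. ✓
8: successors {2, 7}; Box Box not (p and q) there: 2:F, 7:T. ✗
That's 2 of 8 worlds, so 2/8 = 1/4.

1/4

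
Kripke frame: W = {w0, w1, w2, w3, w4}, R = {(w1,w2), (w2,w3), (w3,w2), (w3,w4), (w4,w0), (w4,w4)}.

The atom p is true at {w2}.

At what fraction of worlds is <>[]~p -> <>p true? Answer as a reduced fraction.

w0: <>[]~p is F, <>p is F. ✓
w1: <>[]~p is T, <>p is T. ✓
w2: <>[]~p is F, <>p is F. ✓
w3: <>[]~p is T, <>p is T. ✓
w4: <>[]~p is T, <>p is F. ✗
That's 4 of 5 worlds, so 4/5.

4/5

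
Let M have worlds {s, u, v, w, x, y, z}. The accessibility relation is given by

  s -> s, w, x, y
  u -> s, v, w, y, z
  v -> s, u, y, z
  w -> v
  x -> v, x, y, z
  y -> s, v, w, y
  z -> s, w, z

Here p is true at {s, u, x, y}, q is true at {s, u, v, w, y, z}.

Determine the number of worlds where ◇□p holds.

s: successors {s, w, x, y}; □p there: s:F, w:F, x:F, y:F. ✗
u: successors {s, v, w, y, z}; □p there: s:F, v:F, w:F, y:F, z:F. ✗
v: successors {s, u, y, z}; □p there: s:F, u:F, y:F, z:F. ✗
w: successors {v}; □p there: v:F. ✗
x: successors {v, x, y, z}; □p there: v:F, x:F, y:F, z:F. ✗
y: successors {s, v, w, y}; □p there: s:F, v:F, w:F, y:F. ✗
z: successors {s, w, z}; □p there: s:F, w:F, z:F. ✗
Satisfying worlds: ∅.

0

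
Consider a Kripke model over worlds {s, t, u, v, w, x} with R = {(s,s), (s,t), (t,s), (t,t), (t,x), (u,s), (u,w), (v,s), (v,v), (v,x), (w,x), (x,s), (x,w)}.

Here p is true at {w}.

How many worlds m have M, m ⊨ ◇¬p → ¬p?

5

s: ◇¬p is T, ¬p is T. ✓
t: ◇¬p is T, ¬p is T. ✓
u: ◇¬p is T, ¬p is T. ✓
v: ◇¬p is T, ¬p is T. ✓
w: ◇¬p is T, ¬p is F. ✗
x: ◇¬p is T, ¬p is T. ✓
Satisfying worlds: {s, t, u, v, x}.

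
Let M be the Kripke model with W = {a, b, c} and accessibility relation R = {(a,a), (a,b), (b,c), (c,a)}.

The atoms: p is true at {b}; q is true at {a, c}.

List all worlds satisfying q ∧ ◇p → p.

{b, c}

a: q ∧ ◇p is T, p is F. ✗
b: q ∧ ◇p is F, p is T. ✓
c: q ∧ ◇p is F, p is F. ✓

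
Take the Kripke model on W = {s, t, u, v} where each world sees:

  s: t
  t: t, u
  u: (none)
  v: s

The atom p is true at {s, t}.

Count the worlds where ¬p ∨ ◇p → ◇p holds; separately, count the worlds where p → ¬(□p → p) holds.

For ¬p ∨ ◇p → ◇p:
s: ¬p ∨ ◇p is T, ◇p is T. ✓
t: ¬p ∨ ◇p is T, ◇p is T. ✓
u: ¬p ∨ ◇p is T, ◇p is F. ✗
v: ¬p ∨ ◇p is T, ◇p is T. ✓
— 3 worlds.
For p → ¬(□p → p):
s: p is T, ¬(□p → p) is F. ✗
t: p is T, ¬(□p → p) is F. ✗
u: p is F, ¬(□p → p) is T. ✓
v: p is F, ¬(□p → p) is T. ✓
— 2 worlds.

3 and 2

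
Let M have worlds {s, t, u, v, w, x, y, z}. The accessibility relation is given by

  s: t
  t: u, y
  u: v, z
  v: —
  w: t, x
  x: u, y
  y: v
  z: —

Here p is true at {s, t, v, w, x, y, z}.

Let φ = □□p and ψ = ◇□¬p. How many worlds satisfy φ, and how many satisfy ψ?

6 and 2

For □□p:
s: successors {t}; □p there: t:F. ✗
t: successors {u, y}; □p there: u:T, y:T. ✓
u: successors {v, z}; □p there: v:T, z:T. ✓
v: no successors, so □□p holds vacuously. ✓
w: successors {t, x}; □p there: t:F, x:F. ✗
x: successors {u, y}; □p there: u:T, y:T. ✓
y: successors {v}; □p there: v:T. ✓
z: no successors, so □□p holds vacuously. ✓
— 6 worlds.
For ◇□¬p:
s: successors {t}; □¬p there: t:F. ✗
t: successors {u, y}; □¬p there: u:F, y:F. ✗
u: successors {v, z}; □¬p there: v:T, z:T. ✓
v: no successors, so ◇□¬p fails. ✗
w: successors {t, x}; □¬p there: t:F, x:F. ✗
x: successors {u, y}; □¬p there: u:F, y:F. ✗
y: successors {v}; □¬p there: v:T. ✓
z: no successors, so ◇□¬p fails. ✗
— 2 worlds.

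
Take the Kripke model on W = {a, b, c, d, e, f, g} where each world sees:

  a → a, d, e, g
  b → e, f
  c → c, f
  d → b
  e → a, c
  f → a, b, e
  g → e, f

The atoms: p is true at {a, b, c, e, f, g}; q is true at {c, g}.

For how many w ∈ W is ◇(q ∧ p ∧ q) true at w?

a: successors {a, d, e, g}; q ∧ p ∧ q there: a:F, d:F, e:F, g:T. ✓
b: successors {e, f}; q ∧ p ∧ q there: e:F, f:F. ✗
c: successors {c, f}; q ∧ p ∧ q there: c:T, f:F. ✓
d: successors {b}; q ∧ p ∧ q there: b:F. ✗
e: successors {a, c}; q ∧ p ∧ q there: a:F, c:T. ✓
f: successors {a, b, e}; q ∧ p ∧ q there: a:F, b:F, e:F. ✗
g: successors {e, f}; q ∧ p ∧ q there: e:F, f:F. ✗
Satisfying worlds: {a, c, e}.

3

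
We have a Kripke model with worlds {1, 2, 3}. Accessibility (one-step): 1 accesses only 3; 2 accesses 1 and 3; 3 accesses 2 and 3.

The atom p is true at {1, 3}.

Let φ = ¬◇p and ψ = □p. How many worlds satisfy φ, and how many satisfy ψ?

For ¬◇p:
1: ◇p is T. ✗
2: ◇p is T. ✗
3: ◇p is T. ✗
— 0 worlds.
For □p:
1: successors {3}; p there: 3:T. ✓
2: successors {1, 3}; p there: 1:T, 3:T. ✓
3: successors {2, 3}; p there: 2:F, 3:T. ✗
— 2 worlds.

0 and 2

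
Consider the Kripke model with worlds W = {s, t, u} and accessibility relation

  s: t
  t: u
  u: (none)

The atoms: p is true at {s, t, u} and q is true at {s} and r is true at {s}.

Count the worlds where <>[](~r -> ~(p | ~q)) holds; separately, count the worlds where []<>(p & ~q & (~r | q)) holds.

For <>[](~r -> ~(p | ~q)):
s: successors {t}; [](~r -> ~(p | ~q)) there: t:F. ✗
t: successors {u}; [](~r -> ~(p | ~q)) there: u:T. ✓
u: no successors, so <>[](~r -> ~(p | ~q)) fails. ✗
— 1 world.
For []<>(p & ~q & (~r | q)):
s: successors {t}; <>(p & ~q & (~r | q)) there: t:T. ✓
t: successors {u}; <>(p & ~q & (~r | q)) there: u:F. ✗
u: no successors, so []<>(p & ~q & (~r | q)) holds vacuously. ✓
— 2 worlds.

1 and 2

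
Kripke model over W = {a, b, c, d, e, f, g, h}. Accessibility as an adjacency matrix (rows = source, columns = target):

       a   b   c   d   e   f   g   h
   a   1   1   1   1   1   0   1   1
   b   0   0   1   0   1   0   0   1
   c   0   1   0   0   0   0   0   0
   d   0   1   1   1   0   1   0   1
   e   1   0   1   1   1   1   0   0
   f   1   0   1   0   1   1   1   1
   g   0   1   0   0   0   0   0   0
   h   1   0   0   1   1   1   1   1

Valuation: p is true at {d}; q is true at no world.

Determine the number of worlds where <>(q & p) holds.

0

a: successors {a, b, c, d, e, g, h}; q & p there: a:F, b:F, c:F, d:F, e:F, g:F, h:F. ✗
b: successors {c, e, h}; q & p there: c:F, e:F, h:F. ✗
c: successors {b}; q & p there: b:F. ✗
d: successors {b, c, d, f, h}; q & p there: b:F, c:F, d:F, f:F, h:F. ✗
e: successors {a, c, d, e, f}; q & p there: a:F, c:F, d:F, e:F, f:F. ✗
f: successors {a, c, e, f, g, h}; q & p there: a:F, c:F, e:F, f:F, g:F, h:F. ✗
g: successors {b}; q & p there: b:F. ✗
h: successors {a, d, e, f, g, h}; q & p there: a:F, d:F, e:F, f:F, g:F, h:F. ✗
Satisfying worlds: ∅.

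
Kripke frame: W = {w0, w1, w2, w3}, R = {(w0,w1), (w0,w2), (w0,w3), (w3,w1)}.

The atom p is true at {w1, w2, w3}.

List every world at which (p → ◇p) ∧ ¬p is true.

w0: p → ◇p is T, ¬p is T. ✓
w1: p → ◇p is F, ¬p is F. ✗
w2: p → ◇p is F, ¬p is F. ✗
w3: p → ◇p is T, ¬p is F. ✗

{w0}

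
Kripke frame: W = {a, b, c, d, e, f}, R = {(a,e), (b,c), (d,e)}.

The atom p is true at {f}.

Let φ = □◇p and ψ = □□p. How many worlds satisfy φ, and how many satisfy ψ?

3 and 6

For □◇p:
a: successors {e}; ◇p there: e:F. ✗
b: successors {c}; ◇p there: c:F. ✗
c: no successors, so □◇p holds vacuously. ✓
d: successors {e}; ◇p there: e:F. ✗
e: no successors, so □◇p holds vacuously. ✓
f: no successors, so □◇p holds vacuously. ✓
— 3 worlds.
For □□p:
a: successors {e}; □p there: e:T. ✓
b: successors {c}; □p there: c:T. ✓
c: no successors, so □□p holds vacuously. ✓
d: successors {e}; □p there: e:T. ✓
e: no successors, so □□p holds vacuously. ✓
f: no successors, so □□p holds vacuously. ✓
— 6 worlds.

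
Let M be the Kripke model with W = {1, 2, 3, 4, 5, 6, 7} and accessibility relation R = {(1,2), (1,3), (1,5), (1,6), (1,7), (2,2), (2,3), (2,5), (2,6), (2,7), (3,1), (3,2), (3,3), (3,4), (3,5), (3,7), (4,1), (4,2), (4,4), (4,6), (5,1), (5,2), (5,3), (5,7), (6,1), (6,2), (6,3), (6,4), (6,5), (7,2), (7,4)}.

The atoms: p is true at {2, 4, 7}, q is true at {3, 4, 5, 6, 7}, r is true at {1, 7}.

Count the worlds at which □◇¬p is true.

3

1: successors {2, 3, 5, 6, 7}; ◇¬p there: 2:T, 3:T, 5:T, 6:T, 7:F. ✗
2: successors {2, 3, 5, 6, 7}; ◇¬p there: 2:T, 3:T, 5:T, 6:T, 7:F. ✗
3: successors {1, 2, 3, 4, 5, 7}; ◇¬p there: 1:T, 2:T, 3:T, 4:T, 5:T, 7:F. ✗
4: successors {1, 2, 4, 6}; ◇¬p there: 1:T, 2:T, 4:T, 6:T. ✓
5: successors {1, 2, 3, 7}; ◇¬p there: 1:T, 2:T, 3:T, 7:F. ✗
6: successors {1, 2, 3, 4, 5}; ◇¬p there: 1:T, 2:T, 3:T, 4:T, 5:T. ✓
7: successors {2, 4}; ◇¬p there: 2:T, 4:T. ✓
Satisfying worlds: {4, 6, 7}.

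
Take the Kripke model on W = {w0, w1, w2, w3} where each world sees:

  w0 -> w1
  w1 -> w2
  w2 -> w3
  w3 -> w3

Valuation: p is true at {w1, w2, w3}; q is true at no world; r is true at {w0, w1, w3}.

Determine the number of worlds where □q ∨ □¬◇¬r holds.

w0: □q is F, □¬◇¬r is F. ✗
w1: □q is F, □¬◇¬r is T. ✓
w2: □q is F, □¬◇¬r is T. ✓
w3: □q is F, □¬◇¬r is T. ✓
Satisfying worlds: {w1, w2, w3}.

3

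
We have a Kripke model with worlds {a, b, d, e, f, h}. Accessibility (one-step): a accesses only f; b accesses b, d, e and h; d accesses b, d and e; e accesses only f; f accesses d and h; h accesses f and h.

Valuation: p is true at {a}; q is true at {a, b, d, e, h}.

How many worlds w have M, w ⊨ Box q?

3

a: successors {f}; q there: f:F. ✗
b: successors {b, d, e, h}; q there: b:T, d:T, e:T, h:T. ✓
d: successors {b, d, e}; q there: b:T, d:T, e:T. ✓
e: successors {f}; q there: f:F. ✗
f: successors {d, h}; q there: d:T, h:T. ✓
h: successors {f, h}; q there: f:F, h:T. ✗
Satisfying worlds: {b, d, f}.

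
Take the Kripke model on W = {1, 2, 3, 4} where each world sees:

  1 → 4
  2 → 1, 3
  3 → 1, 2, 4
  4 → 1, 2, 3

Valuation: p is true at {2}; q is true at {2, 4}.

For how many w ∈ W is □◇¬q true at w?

1

1: successors {4}; ◇¬q there: 4:T. ✓
2: successors {1, 3}; ◇¬q there: 1:F, 3:T. ✗
3: successors {1, 2, 4}; ◇¬q there: 1:F, 2:T, 4:T. ✗
4: successors {1, 2, 3}; ◇¬q there: 1:F, 2:T, 3:T. ✗
Satisfying worlds: {1}.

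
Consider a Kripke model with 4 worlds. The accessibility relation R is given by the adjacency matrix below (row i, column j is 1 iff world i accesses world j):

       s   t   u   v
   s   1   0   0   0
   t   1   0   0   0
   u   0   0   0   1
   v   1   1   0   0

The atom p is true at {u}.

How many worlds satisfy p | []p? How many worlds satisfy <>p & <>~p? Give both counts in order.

For p | []p:
s: p is F, []p is F. ✗
t: p is F, []p is F. ✗
u: p is T, []p is F. ✓
v: p is F, []p is F. ✗
— 1 world.
For <>p & <>~p:
s: <>p is F, <>~p is T. ✗
t: <>p is F, <>~p is T. ✗
u: <>p is F, <>~p is T. ✗
v: <>p is F, <>~p is T. ✗
— 0 worlds.

1 and 0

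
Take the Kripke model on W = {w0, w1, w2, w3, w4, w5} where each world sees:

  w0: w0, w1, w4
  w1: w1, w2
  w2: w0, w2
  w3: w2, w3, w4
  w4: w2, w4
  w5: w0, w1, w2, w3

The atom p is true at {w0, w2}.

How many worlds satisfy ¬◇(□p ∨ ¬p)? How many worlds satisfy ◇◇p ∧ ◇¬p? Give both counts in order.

0 and 5

For ¬◇(□p ∨ ¬p):
w0: ◇(□p ∨ ¬p) is T. ✗
w1: ◇(□p ∨ ¬p) is T. ✗
w2: ◇(□p ∨ ¬p) is T. ✗
w3: ◇(□p ∨ ¬p) is T. ✗
w4: ◇(□p ∨ ¬p) is T. ✗
w5: ◇(□p ∨ ¬p) is T. ✗
— 0 worlds.
For ◇◇p ∧ ◇¬p:
w0: ◇◇p is T, ◇¬p is T. ✓
w1: ◇◇p is T, ◇¬p is T. ✓
w2: ◇◇p is T, ◇¬p is F. ✗
w3: ◇◇p is T, ◇¬p is T. ✓
w4: ◇◇p is T, ◇¬p is T. ✓
w5: ◇◇p is T, ◇¬p is T. ✓
— 5 worlds.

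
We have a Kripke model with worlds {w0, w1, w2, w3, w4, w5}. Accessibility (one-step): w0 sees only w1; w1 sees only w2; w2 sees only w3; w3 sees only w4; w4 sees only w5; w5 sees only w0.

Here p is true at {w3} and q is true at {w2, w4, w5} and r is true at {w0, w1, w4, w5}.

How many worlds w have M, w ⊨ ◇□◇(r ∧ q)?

w0: successors {w1}; □◇(r ∧ q) there: w1:F. ✗
w1: successors {w2}; □◇(r ∧ q) there: w2:T. ✓
w2: successors {w3}; □◇(r ∧ q) there: w3:T. ✓
w3: successors {w4}; □◇(r ∧ q) there: w4:F. ✗
w4: successors {w5}; □◇(r ∧ q) there: w5:F. ✗
w5: successors {w0}; □◇(r ∧ q) there: w0:F. ✗
Satisfying worlds: {w1, w2}.

2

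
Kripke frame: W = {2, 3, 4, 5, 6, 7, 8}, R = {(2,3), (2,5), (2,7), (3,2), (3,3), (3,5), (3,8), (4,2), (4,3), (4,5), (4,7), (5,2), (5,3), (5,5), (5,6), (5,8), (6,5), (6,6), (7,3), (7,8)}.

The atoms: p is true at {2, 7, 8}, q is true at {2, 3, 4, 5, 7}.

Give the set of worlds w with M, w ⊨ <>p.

2: successors {3, 5, 7}; p there: 3:F, 5:F, 7:T. ✓
3: successors {2, 3, 5, 8}; p there: 2:T, 3:F, 5:F, 8:T. ✓
4: successors {2, 3, 5, 7}; p there: 2:T, 3:F, 5:F, 7:T. ✓
5: successors {2, 3, 5, 6, 8}; p there: 2:T, 3:F, 5:F, 6:F, 8:T. ✓
6: successors {5, 6}; p there: 5:F, 6:F. ✗
7: successors {3, 8}; p there: 3:F, 8:T. ✓
8: no successors, so <>p fails. ✗

{2, 3, 4, 5, 7}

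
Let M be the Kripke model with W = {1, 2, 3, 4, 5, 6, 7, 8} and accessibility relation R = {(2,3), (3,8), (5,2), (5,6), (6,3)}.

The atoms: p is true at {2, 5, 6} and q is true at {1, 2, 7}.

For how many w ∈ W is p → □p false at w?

1: p is F, □p is T. ✓
2: p is T, □p is F. ✗
3: p is F, □p is F. ✓
4: p is F, □p is T. ✓
5: p is T, □p is T. ✓
6: p is T, □p is F. ✗
7: p is F, □p is T. ✓
8: p is F, □p is T. ✓
Satisfying worlds: {1, 3, 4, 5, 7, 8}.
So p → □p fails at the other 2 worlds.

2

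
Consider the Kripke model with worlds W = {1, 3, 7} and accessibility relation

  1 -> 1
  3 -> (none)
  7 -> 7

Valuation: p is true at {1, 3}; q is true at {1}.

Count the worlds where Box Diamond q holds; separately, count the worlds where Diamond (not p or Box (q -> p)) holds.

For Box Diamond q:
1: successors {1}; Diamond q there: 1:T. ✓
3: no successors, so Box Diamond q holds vacuously. ✓
7: successors {7}; Diamond q there: 7:F. ✗
— 2 worlds.
For Diamond (not p or Box (q -> p)):
1: successors {1}; not p or Box (q -> p) there: 1:T. ✓
3: no successors, so Diamond (not p or Box (q -> p)) fails. ✗
7: successors {7}; not p or Box (q -> p) there: 7:T. ✓
— 2 worlds.

2 and 2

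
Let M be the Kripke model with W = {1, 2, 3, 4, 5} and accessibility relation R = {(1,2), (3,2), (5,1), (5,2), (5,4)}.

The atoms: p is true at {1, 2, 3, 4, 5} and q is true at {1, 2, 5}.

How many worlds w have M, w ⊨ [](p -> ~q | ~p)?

2

1: successors {2}; p -> ~q | ~p there: 2:F. ✗
2: no successors, so [](p -> ~q | ~p) holds vacuously. ✓
3: successors {2}; p -> ~q | ~p there: 2:F. ✗
4: no successors, so [](p -> ~q | ~p) holds vacuously. ✓
5: successors {1, 2, 4}; p -> ~q | ~p there: 1:F, 2:F, 4:T. ✗
Satisfying worlds: {2, 4}.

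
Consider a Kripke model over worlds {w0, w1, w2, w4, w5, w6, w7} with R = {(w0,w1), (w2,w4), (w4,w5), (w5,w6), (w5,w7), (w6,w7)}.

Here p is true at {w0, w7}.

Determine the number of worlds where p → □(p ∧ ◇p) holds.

6

w0: p is T, □(p ∧ ◇p) is F. ✗
w1: p is F, □(p ∧ ◇p) is T. ✓
w2: p is F, □(p ∧ ◇p) is F. ✓
w4: p is F, □(p ∧ ◇p) is F. ✓
w5: p is F, □(p ∧ ◇p) is F. ✓
w6: p is F, □(p ∧ ◇p) is F. ✓
w7: p is T, □(p ∧ ◇p) is T. ✓
Satisfying worlds: {w1, w2, w4, w5, w6, w7}.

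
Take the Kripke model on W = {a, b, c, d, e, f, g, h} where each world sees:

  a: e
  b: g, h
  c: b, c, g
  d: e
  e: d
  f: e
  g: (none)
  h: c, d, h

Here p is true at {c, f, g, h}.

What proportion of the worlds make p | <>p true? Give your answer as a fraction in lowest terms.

a: p is F, <>p is F. ✗
b: p is F, <>p is T. ✓
c: p is T, <>p is T. ✓
d: p is F, <>p is F. ✗
e: p is F, <>p is F. ✗
f: p is T, <>p is F. ✓
g: p is T, <>p is F. ✓
h: p is T, <>p is T. ✓
That's 5 of 8 worlds, so 5/8.

5/8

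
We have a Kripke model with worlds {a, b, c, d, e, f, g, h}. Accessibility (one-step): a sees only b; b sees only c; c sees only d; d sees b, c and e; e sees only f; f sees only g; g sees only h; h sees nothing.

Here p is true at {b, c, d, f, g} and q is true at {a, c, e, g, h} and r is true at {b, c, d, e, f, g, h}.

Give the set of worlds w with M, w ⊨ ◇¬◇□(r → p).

{b, d, e, g}

a: successors {b}; ¬◇□(r → p) there: b:F. ✗
b: successors {c}; ¬◇□(r → p) there: c:T. ✓
c: successors {d}; ¬◇□(r → p) there: d:F. ✗
d: successors {b, c, e}; ¬◇□(r → p) there: b:F, c:T, e:F. ✓
e: successors {f}; ¬◇□(r → p) there: f:T. ✓
f: successors {g}; ¬◇□(r → p) there: g:F. ✗
g: successors {h}; ¬◇□(r → p) there: h:T. ✓
h: no successors, so ◇¬◇□(r → p) fails. ✗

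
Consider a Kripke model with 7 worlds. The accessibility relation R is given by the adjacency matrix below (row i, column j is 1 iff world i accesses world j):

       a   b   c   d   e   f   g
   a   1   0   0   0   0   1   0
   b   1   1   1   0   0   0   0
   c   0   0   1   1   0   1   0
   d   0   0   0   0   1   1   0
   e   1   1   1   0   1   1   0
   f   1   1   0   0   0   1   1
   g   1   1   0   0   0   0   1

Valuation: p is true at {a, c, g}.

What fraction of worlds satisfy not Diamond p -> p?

a: not Diamond p is F, p is T. ✓
b: not Diamond p is F, p is F. ✓
c: not Diamond p is F, p is T. ✓
d: not Diamond p is T, p is F. ✗
e: not Diamond p is F, p is F. ✓
f: not Diamond p is F, p is F. ✓
g: not Diamond p is F, p is T. ✓
That's 6 of 7 worlds, so 6/7.

6/7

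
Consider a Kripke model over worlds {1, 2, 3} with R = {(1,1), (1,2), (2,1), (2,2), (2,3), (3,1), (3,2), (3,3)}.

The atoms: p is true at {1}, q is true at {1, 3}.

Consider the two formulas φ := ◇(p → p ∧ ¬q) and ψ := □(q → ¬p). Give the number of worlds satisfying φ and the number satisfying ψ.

3 and 0

For ◇(p → p ∧ ¬q):
1: successors {1, 2}; p → p ∧ ¬q there: 1:F, 2:T. ✓
2: successors {1, 2, 3}; p → p ∧ ¬q there: 1:F, 2:T, 3:T. ✓
3: successors {1, 2, 3}; p → p ∧ ¬q there: 1:F, 2:T, 3:T. ✓
— 3 worlds.
For □(q → ¬p):
1: successors {1, 2}; q → ¬p there: 1:F, 2:T. ✗
2: successors {1, 2, 3}; q → ¬p there: 1:F, 2:T, 3:T. ✗
3: successors {1, 2, 3}; q → ¬p there: 1:F, 2:T, 3:T. ✗
— 0 worlds.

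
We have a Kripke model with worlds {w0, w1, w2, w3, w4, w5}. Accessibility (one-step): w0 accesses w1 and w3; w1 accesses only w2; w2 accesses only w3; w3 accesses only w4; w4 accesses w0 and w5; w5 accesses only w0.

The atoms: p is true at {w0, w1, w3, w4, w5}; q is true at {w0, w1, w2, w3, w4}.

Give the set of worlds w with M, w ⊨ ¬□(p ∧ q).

w0: □(p ∧ q) is T. ✗
w1: □(p ∧ q) is F. ✓
w2: □(p ∧ q) is T. ✗
w3: □(p ∧ q) is T. ✗
w4: □(p ∧ q) is F. ✓
w5: □(p ∧ q) is T. ✗

{w1, w4}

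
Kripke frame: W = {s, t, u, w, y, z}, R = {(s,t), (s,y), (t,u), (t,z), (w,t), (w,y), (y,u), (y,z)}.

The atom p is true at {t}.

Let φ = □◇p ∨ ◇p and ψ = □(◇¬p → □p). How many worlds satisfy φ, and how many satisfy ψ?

4 and 4

For □◇p ∨ ◇p:
s: □◇p is F, ◇p is T. ✓
t: □◇p is F, ◇p is F. ✗
u: □◇p is T, ◇p is F. ✓
w: □◇p is F, ◇p is T. ✓
y: □◇p is F, ◇p is F. ✗
z: □◇p is T, ◇p is F. ✓
— 4 worlds.
For □(◇¬p → □p):
s: successors {t, y}; ◇¬p → □p there: t:F, y:F. ✗
t: successors {u, z}; ◇¬p → □p there: u:T, z:T. ✓
u: no successors, so □(◇¬p → □p) holds vacuously. ✓
w: successors {t, y}; ◇¬p → □p there: t:F, y:F. ✗
y: successors {u, z}; ◇¬p → □p there: u:T, z:T. ✓
z: no successors, so □(◇¬p → □p) holds vacuously. ✓
— 4 worlds.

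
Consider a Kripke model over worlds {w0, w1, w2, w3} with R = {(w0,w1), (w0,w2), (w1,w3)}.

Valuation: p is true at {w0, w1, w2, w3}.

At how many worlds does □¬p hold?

w0: successors {w1, w2}; ¬p there: w1:F, w2:F. ✗
w1: successors {w3}; ¬p there: w3:F. ✗
w2: no successors, so □¬p holds vacuously. ✓
w3: no successors, so □¬p holds vacuously. ✓
Satisfying worlds: {w2, w3}.

2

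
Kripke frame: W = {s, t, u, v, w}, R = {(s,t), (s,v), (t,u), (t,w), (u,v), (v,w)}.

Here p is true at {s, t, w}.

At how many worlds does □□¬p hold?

3

s: successors {t, v}; □¬p there: t:F, v:F. ✗
t: successors {u, w}; □¬p there: u:T, w:T. ✓
u: successors {v}; □¬p there: v:F. ✗
v: successors {w}; □¬p there: w:T. ✓
w: no successors, so □□¬p holds vacuously. ✓
Satisfying worlds: {t, v, w}.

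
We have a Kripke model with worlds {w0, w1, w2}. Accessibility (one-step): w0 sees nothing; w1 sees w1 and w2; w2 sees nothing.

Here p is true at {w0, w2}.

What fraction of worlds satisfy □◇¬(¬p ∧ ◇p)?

2/3

w0: no successors, so □◇¬(¬p ∧ ◇p) holds vacuously. ✓
w1: successors {w1, w2}; ◇¬(¬p ∧ ◇p) there: w1:T, w2:F. ✗
w2: no successors, so □◇¬(¬p ∧ ◇p) holds vacuously. ✓
That's 2 of 3 worlds, so 2/3.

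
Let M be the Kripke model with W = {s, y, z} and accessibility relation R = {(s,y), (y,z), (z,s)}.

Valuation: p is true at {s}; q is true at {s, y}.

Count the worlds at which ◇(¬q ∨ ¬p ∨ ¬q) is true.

2

s: successors {y}; ¬q ∨ ¬p ∨ ¬q there: y:T. ✓
y: successors {z}; ¬q ∨ ¬p ∨ ¬q there: z:T. ✓
z: successors {s}; ¬q ∨ ¬p ∨ ¬q there: s:F. ✗
Satisfying worlds: {s, y}.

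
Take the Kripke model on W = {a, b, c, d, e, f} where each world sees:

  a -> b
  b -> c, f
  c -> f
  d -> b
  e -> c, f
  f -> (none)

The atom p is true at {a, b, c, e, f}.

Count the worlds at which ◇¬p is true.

a: successors {b}; ¬p there: b:F. ✗
b: successors {c, f}; ¬p there: c:F, f:F. ✗
c: successors {f}; ¬p there: f:F. ✗
d: successors {b}; ¬p there: b:F. ✗
e: successors {c, f}; ¬p there: c:F, f:F. ✗
f: no successors, so ◇¬p fails. ✗
Satisfying worlds: ∅.

0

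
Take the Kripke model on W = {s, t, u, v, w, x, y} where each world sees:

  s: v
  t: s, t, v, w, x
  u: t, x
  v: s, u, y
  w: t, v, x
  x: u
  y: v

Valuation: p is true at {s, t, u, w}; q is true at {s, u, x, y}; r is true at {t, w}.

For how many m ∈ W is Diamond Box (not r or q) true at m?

6

s: successors {v}; Box (not r or q) there: v:T. ✓
t: successors {s, t, v, w, x}; Box (not r or q) there: s:T, t:F, v:T, w:F, x:T. ✓
u: successors {t, x}; Box (not r or q) there: t:F, x:T. ✓
v: successors {s, u, y}; Box (not r or q) there: s:T, u:F, y:T. ✓
w: successors {t, v, x}; Box (not r or q) there: t:F, v:T, x:T. ✓
x: successors {u}; Box (not r or q) there: u:F. ✗
y: successors {v}; Box (not r or q) there: v:T. ✓
Satisfying worlds: {s, t, u, v, w, y}.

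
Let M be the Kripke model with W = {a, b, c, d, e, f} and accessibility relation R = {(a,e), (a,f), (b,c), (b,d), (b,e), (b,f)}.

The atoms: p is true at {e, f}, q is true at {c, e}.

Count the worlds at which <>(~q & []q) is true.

2

a: successors {e, f}; ~q & []q there: e:F, f:T. ✓
b: successors {c, d, e, f}; ~q & []q there: c:F, d:T, e:F, f:T. ✓
c: no successors, so <>(~q & []q) fails. ✗
d: no successors, so <>(~q & []q) fails. ✗
e: no successors, so <>(~q & []q) fails. ✗
f: no successors, so <>(~q & []q) fails. ✗
Satisfying worlds: {a, b}.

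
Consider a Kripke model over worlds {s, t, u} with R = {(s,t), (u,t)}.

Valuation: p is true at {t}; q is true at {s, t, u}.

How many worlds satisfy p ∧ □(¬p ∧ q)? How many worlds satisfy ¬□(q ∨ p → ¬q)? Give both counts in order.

For p ∧ □(¬p ∧ q):
s: p is F, □(¬p ∧ q) is F. ✗
t: p is T, □(¬p ∧ q) is T. ✓
u: p is F, □(¬p ∧ q) is F. ✗
— 1 world.
For ¬□(q ∨ p → ¬q):
s: □(q ∨ p → ¬q) is F. ✓
t: □(q ∨ p → ¬q) is T. ✗
u: □(q ∨ p → ¬q) is F. ✓
— 2 worlds.

1 and 2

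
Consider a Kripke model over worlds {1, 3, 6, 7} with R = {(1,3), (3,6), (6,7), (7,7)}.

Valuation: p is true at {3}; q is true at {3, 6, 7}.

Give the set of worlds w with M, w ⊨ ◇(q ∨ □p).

1: successors {3}; q ∨ □p there: 3:T. ✓
3: successors {6}; q ∨ □p there: 6:T. ✓
6: successors {7}; q ∨ □p there: 7:T. ✓
7: successors {7}; q ∨ □p there: 7:T. ✓

{1, 3, 6, 7}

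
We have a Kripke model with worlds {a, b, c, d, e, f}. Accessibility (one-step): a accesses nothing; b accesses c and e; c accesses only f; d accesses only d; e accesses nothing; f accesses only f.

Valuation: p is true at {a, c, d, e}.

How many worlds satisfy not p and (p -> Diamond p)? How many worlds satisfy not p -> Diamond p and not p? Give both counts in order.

For not p and (p -> Diamond p):
a: not p is F, p -> Diamond p is F. ✗
b: not p is T, p -> Diamond p is T. ✓
c: not p is F, p -> Diamond p is F. ✗
d: not p is F, p -> Diamond p is T. ✗
e: not p is F, p -> Diamond p is F. ✗
f: not p is T, p -> Diamond p is T. ✓
— 2 worlds.
For not p -> Diamond p and not p:
a: not p is F, Diamond p and not p is F. ✓
b: not p is T, Diamond p and not p is T. ✓
c: not p is F, Diamond p and not p is F. ✓
d: not p is F, Diamond p and not p is F. ✓
e: not p is F, Diamond p and not p is F. ✓
f: not p is T, Diamond p and not p is F. ✗
— 5 worlds.

2 and 5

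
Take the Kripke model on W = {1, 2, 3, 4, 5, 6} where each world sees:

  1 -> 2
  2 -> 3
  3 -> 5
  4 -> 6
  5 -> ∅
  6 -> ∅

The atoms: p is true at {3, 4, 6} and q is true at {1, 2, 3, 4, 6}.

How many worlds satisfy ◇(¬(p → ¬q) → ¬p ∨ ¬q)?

1: successors {2}; ¬(p → ¬q) → ¬p ∨ ¬q there: 2:T. ✓
2: successors {3}; ¬(p → ¬q) → ¬p ∨ ¬q there: 3:F. ✗
3: successors {5}; ¬(p → ¬q) → ¬p ∨ ¬q there: 5:T. ✓
4: successors {6}; ¬(p → ¬q) → ¬p ∨ ¬q there: 6:F. ✗
5: no successors, so ◇(¬(p → ¬q) → ¬p ∨ ¬q) fails. ✗
6: no successors, so ◇(¬(p → ¬q) → ¬p ∨ ¬q) fails. ✗
Satisfying worlds: {1, 3}.

2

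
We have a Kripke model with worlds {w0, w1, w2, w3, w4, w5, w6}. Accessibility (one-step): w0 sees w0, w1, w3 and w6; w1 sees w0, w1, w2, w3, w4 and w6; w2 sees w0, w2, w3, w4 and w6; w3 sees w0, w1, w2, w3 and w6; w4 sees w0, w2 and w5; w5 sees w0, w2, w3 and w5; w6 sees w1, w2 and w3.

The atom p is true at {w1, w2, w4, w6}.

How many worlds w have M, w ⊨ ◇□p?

w0: successors {w0, w1, w3, w6}; □p there: w0:F, w1:F, w3:F, w6:F. ✗
w1: successors {w0, w1, w2, w3, w4, w6}; □p there: w0:F, w1:F, w2:F, w3:F, w4:F, w6:F. ✗
w2: successors {w0, w2, w3, w4, w6}; □p there: w0:F, w2:F, w3:F, w4:F, w6:F. ✗
w3: successors {w0, w1, w2, w3, w6}; □p there: w0:F, w1:F, w2:F, w3:F, w6:F. ✗
w4: successors {w0, w2, w5}; □p there: w0:F, w2:F, w5:F. ✗
w5: successors {w0, w2, w3, w5}; □p there: w0:F, w2:F, w3:F, w5:F. ✗
w6: successors {w1, w2, w3}; □p there: w1:F, w2:F, w3:F. ✗
Satisfying worlds: ∅.

0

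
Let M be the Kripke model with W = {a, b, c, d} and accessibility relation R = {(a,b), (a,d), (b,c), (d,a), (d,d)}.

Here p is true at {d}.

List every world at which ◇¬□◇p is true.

a: successors {b, d}; ¬□◇p there: b:T, d:F. ✓
b: successors {c}; ¬□◇p there: c:F. ✗
c: no successors, so ◇¬□◇p fails. ✗
d: successors {a, d}; ¬□◇p there: a:T, d:F. ✓

{a, d}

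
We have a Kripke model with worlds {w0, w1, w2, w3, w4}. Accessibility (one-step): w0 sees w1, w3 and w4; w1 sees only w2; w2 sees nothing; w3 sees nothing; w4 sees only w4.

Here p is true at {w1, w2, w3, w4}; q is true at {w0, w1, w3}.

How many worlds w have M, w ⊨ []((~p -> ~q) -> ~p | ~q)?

w0: successors {w1, w3, w4}; (~p -> ~q) -> ~p | ~q there: w1:F, w3:F, w4:T. ✗
w1: successors {w2}; (~p -> ~q) -> ~p | ~q there: w2:T. ✓
w2: no successors, so []((~p -> ~q) -> ~p | ~q) holds vacuously. ✓
w3: no successors, so []((~p -> ~q) -> ~p | ~q) holds vacuously. ✓
w4: successors {w4}; (~p -> ~q) -> ~p | ~q there: w4:T. ✓
Satisfying worlds: {w1, w2, w3, w4}.

4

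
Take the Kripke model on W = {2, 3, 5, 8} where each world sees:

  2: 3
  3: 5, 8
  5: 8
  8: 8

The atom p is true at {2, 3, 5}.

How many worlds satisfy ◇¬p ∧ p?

2: ◇¬p is F, p is T. ✗
3: ◇¬p is T, p is T. ✓
5: ◇¬p is T, p is T. ✓
8: ◇¬p is T, p is F. ✗
Satisfying worlds: {3, 5}.

2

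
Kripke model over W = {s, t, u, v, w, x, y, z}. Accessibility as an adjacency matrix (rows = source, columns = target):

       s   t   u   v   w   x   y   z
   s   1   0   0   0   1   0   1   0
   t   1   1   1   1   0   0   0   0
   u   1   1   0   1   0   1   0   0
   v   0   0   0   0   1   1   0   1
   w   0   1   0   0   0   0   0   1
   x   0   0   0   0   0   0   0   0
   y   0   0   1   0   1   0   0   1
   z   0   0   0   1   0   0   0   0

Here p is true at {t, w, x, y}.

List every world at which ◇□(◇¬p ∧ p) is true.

s: successors {s, w, y}; □(◇¬p ∧ p) there: s:F, w:F, y:F. ✗
t: successors {s, t, u, v}; □(◇¬p ∧ p) there: s:F, t:F, u:F, v:F. ✗
u: successors {s, t, v, x}; □(◇¬p ∧ p) there: s:F, t:F, v:F, x:T. ✓
v: successors {w, x, z}; □(◇¬p ∧ p) there: w:F, x:T, z:F. ✓
w: successors {t, z}; □(◇¬p ∧ p) there: t:F, z:F. ✗
x: no successors, so ◇□(◇¬p ∧ p) fails. ✗
y: successors {u, w, z}; □(◇¬p ∧ p) there: u:F, w:F, z:F. ✗
z: successors {v}; □(◇¬p ∧ p) there: v:F. ✗

{u, v}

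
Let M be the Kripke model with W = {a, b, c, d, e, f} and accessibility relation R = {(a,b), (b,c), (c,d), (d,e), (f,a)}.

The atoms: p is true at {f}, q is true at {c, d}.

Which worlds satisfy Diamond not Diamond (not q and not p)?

{a, b, d}

a: successors {b}; not Diamond (not q and not p) there: b:T. ✓
b: successors {c}; not Diamond (not q and not p) there: c:T. ✓
c: successors {d}; not Diamond (not q and not p) there: d:F. ✗
d: successors {e}; not Diamond (not q and not p) there: e:T. ✓
e: no successors, so Diamond not Diamond (not q and not p) fails. ✗
f: successors {a}; not Diamond (not q and not p) there: a:F. ✗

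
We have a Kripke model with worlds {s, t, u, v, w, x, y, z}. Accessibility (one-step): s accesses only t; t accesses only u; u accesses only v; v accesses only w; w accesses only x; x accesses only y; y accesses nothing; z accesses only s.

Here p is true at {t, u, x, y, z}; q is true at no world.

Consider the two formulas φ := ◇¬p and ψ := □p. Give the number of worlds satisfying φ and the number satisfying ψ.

3 and 5

For ◇¬p:
s: successors {t}; ¬p there: t:F. ✗
t: successors {u}; ¬p there: u:F. ✗
u: successors {v}; ¬p there: v:T. ✓
v: successors {w}; ¬p there: w:T. ✓
w: successors {x}; ¬p there: x:F. ✗
x: successors {y}; ¬p there: y:F. ✗
y: no successors, so ◇¬p fails. ✗
z: successors {s}; ¬p there: s:T. ✓
— 3 worlds.
For □p:
s: successors {t}; p there: t:T. ✓
t: successors {u}; p there: u:T. ✓
u: successors {v}; p there: v:F. ✗
v: successors {w}; p there: w:F. ✗
w: successors {x}; p there: x:T. ✓
x: successors {y}; p there: y:T. ✓
y: no successors, so □p holds vacuously. ✓
z: successors {s}; p there: s:F. ✗
— 5 worlds.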